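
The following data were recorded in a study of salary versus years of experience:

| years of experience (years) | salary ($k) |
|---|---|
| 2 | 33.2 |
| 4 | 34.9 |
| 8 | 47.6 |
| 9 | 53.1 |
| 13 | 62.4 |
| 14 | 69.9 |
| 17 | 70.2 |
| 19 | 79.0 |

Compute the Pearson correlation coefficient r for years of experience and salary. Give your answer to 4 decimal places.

n = 8, Σx = 86, Σy = 450.3, Σxy = 5548.9, Σx² = 1180, Σy² = 27354.43
Sxx = Σx² − (Σx)²/n = 1180 − 924.5 = 255.5
Sxy = Σxy − (Σx)(Σy)/n = 5548.9 − 4840.725 = 708.175
Syy = Σy² − (Σy)²/n = 27354.43 − 25346.26125 = 2008.16875
r = Sxy/√(Sxx·Syy) = 708.175/√(513087.115625) = 708.175/716.300995 = 0.988656

0.9887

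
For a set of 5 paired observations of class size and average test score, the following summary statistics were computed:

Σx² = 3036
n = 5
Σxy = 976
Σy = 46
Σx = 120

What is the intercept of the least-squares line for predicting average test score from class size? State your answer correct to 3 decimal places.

Sxx = Σx² − (Σx)²/n = 3036 − 2880 = 156
Sxy = Σxy − (Σx)(Σy)/n = 976 − 1104 = -128
b = Sxy/Sxx = -128/156 = -0.820513
a = ȳ − b·x̄ = 9.2 − (-0.820513)·24 = 28.892308

28.892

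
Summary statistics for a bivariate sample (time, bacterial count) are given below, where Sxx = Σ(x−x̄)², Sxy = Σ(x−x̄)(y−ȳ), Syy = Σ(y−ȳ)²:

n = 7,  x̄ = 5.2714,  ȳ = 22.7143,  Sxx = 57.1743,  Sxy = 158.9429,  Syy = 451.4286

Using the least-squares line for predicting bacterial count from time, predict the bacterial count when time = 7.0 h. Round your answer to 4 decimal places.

27.5198

b = Sxy/Sxx = 158.9429/57.1743 = 2.779971
a = ȳ − b·x̄ = 22.7143 − 2.779971·5.2714 = 8.059960
ŷ(7.0) = a + b·7.0 = 8.059960 + 2.779971·7 = 27.519758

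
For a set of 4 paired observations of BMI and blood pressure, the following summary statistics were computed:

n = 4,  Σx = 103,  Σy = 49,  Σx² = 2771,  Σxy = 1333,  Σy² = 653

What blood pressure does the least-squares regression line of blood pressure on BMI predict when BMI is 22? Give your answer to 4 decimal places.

10.0000

Sxx = Σx² − (Σx)²/n = 2771 − 2652.25 = 118.75
Sxy = Σxy − (Σx)(Σy)/n = 1333 − 1261.75 = 71.25
b = Sxy/Sxx = 71.25/118.75 = 0.6
a = ȳ − b·x̄ = 12.25 − 0.6·25.75 = -3.2
ŷ(22) = a + b·22 = -3.2 + 0.6·22 = 10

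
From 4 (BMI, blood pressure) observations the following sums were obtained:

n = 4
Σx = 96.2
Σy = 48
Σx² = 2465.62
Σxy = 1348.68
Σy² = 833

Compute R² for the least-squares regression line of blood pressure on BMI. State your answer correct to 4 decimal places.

Sxx = Σx² − (Σx)²/n = 2465.62 − 2313.61 = 152.01
Sxy = Σxy − (Σx)(Σy)/n = 1348.68 − 1154.4 = 194.28
Syy = Σy² − (Σy)²/n = 833 − 576 = 257
R² = Sxy²/(Sxx·Syy) = (194.28)²/(152.01·257) = 0.966164

0.9662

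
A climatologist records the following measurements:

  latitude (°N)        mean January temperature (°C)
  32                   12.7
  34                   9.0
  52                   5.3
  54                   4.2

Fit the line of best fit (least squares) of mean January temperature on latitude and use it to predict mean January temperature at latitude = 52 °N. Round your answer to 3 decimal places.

4.975

n = 4, Σx = 172, Σy = 31.2, Σxy = 1214.8, Σx² = 7800
Sxx = Σx² − (Σx)²/n = 7800 − 7396 = 404
Sxy = Σxy − (Σx)(Σy)/n = 1214.8 − 1341.6 = -126.8
b = Sxy/Sxx = -126.8/404 = -0.313861
a = ȳ − b·x̄ = 7.8 − (-0.313861)·43 = 21.296040
ŷ(52) = a + b·52 = 21.296040 + (-0.313861)·52 = 4.975248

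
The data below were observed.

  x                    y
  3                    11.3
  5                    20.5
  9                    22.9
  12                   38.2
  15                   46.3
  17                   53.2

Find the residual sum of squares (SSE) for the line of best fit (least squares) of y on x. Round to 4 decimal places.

n = 6, Σx = 61, Σy = 192.4, Σxy = 2399.8, Σx² = 773, Σy² = 7505.52
Sxx = Σx² − (Σx)²/n = 773 − 620.166667 = 152.833333
Sxy = Σxy − (Σx)(Σy)/n = 2399.8 − 1956.066667 = 443.733333
Syy = Σy² − (Σy)²/n = 7505.52 − 6169.626667 = 1335.893333
b = Sxy/Sxx = 443.733333/152.833333 = 2.903381
SSE = Syy − b·Sxy = 1335.893333 − 2.903381·443.733333 = 47.566587

47.5666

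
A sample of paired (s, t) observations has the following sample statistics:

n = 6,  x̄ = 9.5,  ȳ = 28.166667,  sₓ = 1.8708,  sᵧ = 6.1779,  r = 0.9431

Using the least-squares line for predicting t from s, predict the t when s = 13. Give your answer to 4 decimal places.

39.0670

b = r · sᵧ/sₓ = 0.9431 · 6.1779/1.8708 = 3.114378
a = ȳ − b·x̄ = 28.166667 − 3.114378·9.5 = -1.419920
ŷ(13) = a + b·13 = -1.419920 + 3.114378·13 = 39.066988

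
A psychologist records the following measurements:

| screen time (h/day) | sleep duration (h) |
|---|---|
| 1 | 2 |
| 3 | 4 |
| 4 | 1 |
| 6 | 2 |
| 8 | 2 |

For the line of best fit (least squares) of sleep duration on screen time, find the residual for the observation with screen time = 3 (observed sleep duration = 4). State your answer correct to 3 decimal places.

n = 5, Σx = 22, Σy = 11, Σxy = 46, Σx² = 126
Sxx = Σx² − (Σx)²/n = 126 − 96.8 = 29.2
Sxy = Σxy − (Σx)(Σy)/n = 46 − 48.4 = -2.4
b = Sxy/Sxx = -2.4/29.2 = -0.082192
a = ȳ − b·x̄ = 2.2 − (-0.082192)·4.4 = 2.561644
ŷ(3) = 2.561644 + (-0.082192)·3 = 2.315068
residual = y − ŷ = 4 − 2.315068 = 1.684932

1.685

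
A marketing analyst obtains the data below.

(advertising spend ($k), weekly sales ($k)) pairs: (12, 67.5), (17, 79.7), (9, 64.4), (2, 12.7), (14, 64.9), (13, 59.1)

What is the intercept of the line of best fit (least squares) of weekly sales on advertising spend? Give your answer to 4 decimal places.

11.8829

n = 6, Σx = 67, Σy = 348.3, Σxy = 4446.8, Σx² = 883
Sxx = Σx² − (Σx)²/n = 883 − 748.166667 = 134.833333
Sxy = Σxy − (Σx)(Σy)/n = 4446.8 − 3889.35 = 557.45
b = Sxy/Sxx = 557.45/134.833333 = 4.134363
a = ȳ − b·x̄ = 58.05 − 4.134363·11.166667 = 11.882942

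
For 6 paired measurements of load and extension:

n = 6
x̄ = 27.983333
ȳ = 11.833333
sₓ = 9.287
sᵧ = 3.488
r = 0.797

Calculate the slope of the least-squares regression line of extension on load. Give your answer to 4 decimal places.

b = r · sᵧ/sₓ = 0.797 · 3.488/9.287 = 0.299336

0.2993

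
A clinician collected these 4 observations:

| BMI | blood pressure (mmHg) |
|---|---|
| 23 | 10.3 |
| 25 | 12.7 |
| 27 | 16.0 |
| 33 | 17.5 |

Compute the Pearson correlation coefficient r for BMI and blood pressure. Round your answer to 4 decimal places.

0.9133

n = 4, Σx = 108, Σy = 56.5, Σxy = 1563.9, Σx² = 2972, Σy² = 829.63
Sxx = Σx² − (Σx)²/n = 2972 − 2916 = 56
Sxy = Σxy − (Σx)(Σy)/n = 1563.9 − 1525.5 = 38.4
Syy = Σy² − (Σy)²/n = 829.63 − 798.0625 = 31.5675
r = Sxy/√(Sxx·Syy) = 38.4/√(1767.78) = 38.4/42.044976 = 0.913308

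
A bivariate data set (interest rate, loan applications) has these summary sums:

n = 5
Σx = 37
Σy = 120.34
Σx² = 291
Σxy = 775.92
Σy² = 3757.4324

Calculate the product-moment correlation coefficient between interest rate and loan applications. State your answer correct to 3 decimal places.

-0.942

Sxx = Σx² − (Σx)²/n = 291 − 273.8 = 17.2
Sxy = Σxy − (Σx)(Σy)/n = 775.92 − 890.516 = -114.596
Syy = Σy² − (Σy)²/n = 3757.4324 − 2896.34312 = 861.08928
r = Sxy/√(Sxx·Syy) = -114.596/√(14810.735616) = -114.596/121.699366 = -0.941632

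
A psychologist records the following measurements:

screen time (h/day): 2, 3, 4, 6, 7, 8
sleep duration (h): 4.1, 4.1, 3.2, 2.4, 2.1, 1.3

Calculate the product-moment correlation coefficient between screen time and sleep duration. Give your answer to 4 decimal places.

-0.9850

n = 6, Σx = 30, Σy = 17.2, Σxy = 72.8, Σx² = 178, Σy² = 55.72
Sxx = Σx² − (Σx)²/n = 178 − 150 = 28
Sxy = Σxy − (Σx)(Σy)/n = 72.8 − 86 = -13.2
Syy = Σy² − (Σy)²/n = 55.72 − 49.306667 = 6.413333
r = Sxy/√(Sxx·Syy) = -13.2/√(179.573333) = -13.2/13.400498 = -0.985038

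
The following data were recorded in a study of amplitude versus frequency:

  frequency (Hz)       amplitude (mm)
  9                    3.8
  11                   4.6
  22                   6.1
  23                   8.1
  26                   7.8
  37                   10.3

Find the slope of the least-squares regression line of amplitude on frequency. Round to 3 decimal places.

n = 6, Σx = 128, Σy = 40.7, Σxy = 989.2, Σx² = 3260
Sxx = Σx² − (Σx)²/n = 3260 − 2730.666667 = 529.333333
Sxy = Σxy − (Σx)(Σy)/n = 989.2 − 868.266667 = 120.933333
b = Sxy/Sxx = 120.933333/529.333333 = 0.228463

0.228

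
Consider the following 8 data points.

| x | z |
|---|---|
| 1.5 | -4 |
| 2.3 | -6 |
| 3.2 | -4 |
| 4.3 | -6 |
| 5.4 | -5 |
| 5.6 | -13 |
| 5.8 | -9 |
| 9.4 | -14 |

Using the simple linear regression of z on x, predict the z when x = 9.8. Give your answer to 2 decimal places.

n = 8, Σx = 37.5, Σy = -61, Σxy = -342, Σx² = 218.79
Sxx = Σx² − (Σx)²/n = 218.79 − 175.78125 = 43.00875
Sxy = Σxy − (Σx)(Σy)/n = -342 − (-285.9375) = -56.0625
b = Sxy/Sxx = -56.0625/43.00875 = -1.303514
a = ȳ − b·x̄ = -7.625 − (-1.303514)·4.6875 = -1.514779
ŷ(9.8) = a + b·9.8 = -1.514779 + (-1.303514)·9.8 = -14.289214

-14.29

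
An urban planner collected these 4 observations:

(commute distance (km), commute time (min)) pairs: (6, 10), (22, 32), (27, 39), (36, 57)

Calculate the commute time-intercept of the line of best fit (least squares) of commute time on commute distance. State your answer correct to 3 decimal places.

-0.458

n = 4, Σx = 91, Σy = 138, Σxy = 3869, Σx² = 2545
Sxx = Σx² − (Σx)²/n = 2545 − 2070.25 = 474.75
Sxy = Σxy − (Σx)(Σy)/n = 3869 − 3139.5 = 729.5
b = Sxy/Sxx = 729.5/474.75 = 1.536598
a = ȳ − b·x̄ = 34.5 − 1.536598·22.75 = -0.457609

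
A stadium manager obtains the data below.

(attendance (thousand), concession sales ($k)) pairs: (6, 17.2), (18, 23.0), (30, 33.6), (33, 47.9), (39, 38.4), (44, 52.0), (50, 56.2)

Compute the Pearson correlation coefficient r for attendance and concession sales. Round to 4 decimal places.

0.9430

n = 7, Σx = 220, Σy = 268.3, Σxy = 9701.5, Σx² = 8306, Σy² = 11585.21
Sxx = Σx² − (Σx)²/n = 8306 − 6914.285714 = 1391.714286
Sxy = Σxy − (Σx)(Σy)/n = 9701.5 − 8432.285714 = 1269.214286
Syy = Σy² − (Σy)²/n = 11585.21 − 10283.555714 = 1301.654286
r = Sxy/√(Sxx·Syy) = 1269.214286/√(1811530.864490) = 1269.214286/1345.931226 = 0.943001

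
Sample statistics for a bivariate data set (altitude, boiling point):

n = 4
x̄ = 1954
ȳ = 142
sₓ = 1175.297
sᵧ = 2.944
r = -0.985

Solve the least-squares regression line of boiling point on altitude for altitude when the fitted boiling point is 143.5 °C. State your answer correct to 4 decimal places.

b = r · sᵧ/sₓ = -0.985 · 2.944/1175.297 = -0.002467
a = ȳ − b·x̄ = 142 − (-0.002467)·1954 = 146.821154
Set a + b·x = 143.5: x = (143.5 − 146.821154) / (-0.002467) = 1346.054217

1346.0542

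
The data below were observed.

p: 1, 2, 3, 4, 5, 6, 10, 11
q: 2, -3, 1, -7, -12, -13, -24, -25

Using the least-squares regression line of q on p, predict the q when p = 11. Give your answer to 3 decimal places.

n = 8, Σx = 42, Σy = -81, Σxy = -682, Σx² = 312
Sxx = Σx² − (Σx)²/n = 312 − 220.5 = 91.5
Sxy = Σxy − (Σx)(Σy)/n = -682 − (-425.25) = -256.75
b = Sxy/Sxx = -256.75/91.5 = -2.806011
a = ȳ − b·x̄ = -10.125 − (-2.806011)·5.25 = 4.606557
ŷ(11) = a + b·11 = 4.606557 + (-2.806011)·11 = -26.259563

-26.260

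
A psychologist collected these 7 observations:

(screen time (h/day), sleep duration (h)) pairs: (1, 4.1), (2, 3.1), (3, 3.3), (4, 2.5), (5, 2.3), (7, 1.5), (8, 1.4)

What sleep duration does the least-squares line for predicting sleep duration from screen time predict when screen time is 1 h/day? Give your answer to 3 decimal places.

3.817

n = 7, Σx = 30, Σy = 18.2, Σxy = 63.4, Σx² = 168
Sxx = Σx² − (Σx)²/n = 168 − 128.571429 = 39.428571
Sxy = Σxy − (Σx)(Σy)/n = 63.4 − 78 = -14.6
b = Sxy/Sxx = -14.6/39.428571 = -0.370290
a = ȳ − b·x̄ = 2.6 − (-0.370290)·4.285714 = 4.186957
ŷ(1) = a + b·1 = 4.186957 + (-0.370290)·1 = 3.816667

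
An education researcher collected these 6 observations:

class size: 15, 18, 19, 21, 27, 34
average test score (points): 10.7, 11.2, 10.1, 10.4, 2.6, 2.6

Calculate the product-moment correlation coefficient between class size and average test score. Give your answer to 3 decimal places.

-0.913

n = 6, Σx = 134, Σy = 47.6, Σxy = 931, Σx² = 3236, Σy² = 463.62
Sxx = Σx² − (Σx)²/n = 3236 − 2992.666667 = 243.333333
Sxy = Σxy − (Σx)(Σy)/n = 931 − 1063.066667 = -132.066667
Syy = Σy² − (Σy)²/n = 463.62 − 377.626667 = 85.993333
r = Sxy/√(Sxx·Syy) = -132.066667/√(20925.044444) = -132.066667/144.654915 = -0.912977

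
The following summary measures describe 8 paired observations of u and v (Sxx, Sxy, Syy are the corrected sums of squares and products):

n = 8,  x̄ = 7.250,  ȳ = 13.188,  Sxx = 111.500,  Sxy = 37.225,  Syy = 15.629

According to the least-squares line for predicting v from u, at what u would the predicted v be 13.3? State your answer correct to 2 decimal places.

7.59

b = Sxy/Sxx = 37.225/111.5 = 0.333857
a = ȳ − b·x̄ = 13.188 − 0.333857·7.25 = 10.767540
Set a + b·x = 13.3: x = (13.3 − 10.767540) / 0.333857 = 7.585473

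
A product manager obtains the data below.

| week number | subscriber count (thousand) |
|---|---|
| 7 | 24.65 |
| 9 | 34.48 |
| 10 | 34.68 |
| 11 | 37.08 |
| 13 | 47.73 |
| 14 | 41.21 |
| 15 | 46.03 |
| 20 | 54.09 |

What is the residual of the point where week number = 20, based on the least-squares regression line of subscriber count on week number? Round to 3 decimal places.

-2.213

n = 8, Σx = 99, Σy = 319.95, Σxy = 4207.23, Σx² = 1341
Sxx = Σx² − (Σx)²/n = 1341 − 1225.125 = 115.875
Sxy = Σxy − (Σx)(Σy)/n = 4207.23 − 3959.38125 = 247.84875
b = Sxy/Sxx = 247.84875/115.875 = 2.138932
a = ȳ − b·x̄ = 39.99375 − 2.138932·12.375 = 13.524466
ŷ(20) = 13.524466 + 2.138932·20 = 56.303107
residual = y − ŷ = 54.09 − 56.303107 = -2.213107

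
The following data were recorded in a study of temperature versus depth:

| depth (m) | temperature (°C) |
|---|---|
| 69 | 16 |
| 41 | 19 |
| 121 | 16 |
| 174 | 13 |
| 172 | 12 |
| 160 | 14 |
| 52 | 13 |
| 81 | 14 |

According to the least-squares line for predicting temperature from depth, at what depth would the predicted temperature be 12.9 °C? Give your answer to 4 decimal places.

n = 8, Σx = 870, Σy = 117, Σxy = 12195, Σx² = 115808
Sxx = Σx² − (Σx)²/n = 115808 − 94612.5 = 21195.5
Sxy = Σxy − (Σx)(Σy)/n = 12195 − 12723.75 = -528.75
b = Sxy/Sxx = -528.75/21195.5 = -0.024946
a = ȳ − b·x̄ = 14.625 − (-0.024946)·108.75 = 17.337914
Set a + b·x = 12.9: x = (12.9 − 17.337914) / (-0.024946) = 177.898440

177.8984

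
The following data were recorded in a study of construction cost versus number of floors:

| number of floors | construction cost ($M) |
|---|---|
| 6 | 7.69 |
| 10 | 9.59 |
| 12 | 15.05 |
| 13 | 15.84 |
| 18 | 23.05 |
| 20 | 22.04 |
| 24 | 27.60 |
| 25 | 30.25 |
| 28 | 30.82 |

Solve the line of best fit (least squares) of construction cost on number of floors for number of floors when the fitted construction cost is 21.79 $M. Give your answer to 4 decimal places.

n = 9, Σx = 156, Σy = 181.93, Σxy = 3665.87, Σx² = 3158
Sxx = Σx² − (Σx)²/n = 3158 − 2704 = 454
Sxy = Σxy − (Σx)(Σy)/n = 3665.87 − 3153.453333 = 512.416667
b = Sxy/Sxx = 512.416667/454 = 1.128671
a = ȳ − b·x̄ = 20.214444 − 1.128671·17.333333 = 0.650813
Set a + b·x = 21.79: x = (21.79 − 0.650813) / 1.128671 = 18.729272

18.7293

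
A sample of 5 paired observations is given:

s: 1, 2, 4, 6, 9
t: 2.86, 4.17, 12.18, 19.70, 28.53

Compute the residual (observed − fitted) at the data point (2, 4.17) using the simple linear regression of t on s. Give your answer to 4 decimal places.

-1.2702

n = 5, Σx = 22, Σy = 67.44, Σxy = 434.89, Σx² = 138
Sxx = Σx² − (Σx)²/n = 138 − 96.8 = 41.2
Sxy = Σxy − (Σx)(Σy)/n = 434.89 − 296.736 = 138.154
b = Sxy/Sxx = 138.154/41.2 = 3.353252
a = ȳ − b·x̄ = 13.488 − 3.353252·4.4 = -1.266311
ŷ(2) = -1.266311 + 3.353252·2 = 5.440194
residual = y − ŷ = 4.17 − 5.440194 = -1.270194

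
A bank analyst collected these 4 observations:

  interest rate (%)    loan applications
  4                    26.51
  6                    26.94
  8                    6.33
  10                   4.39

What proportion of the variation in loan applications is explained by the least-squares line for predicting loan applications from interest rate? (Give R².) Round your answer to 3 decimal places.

0.825

n = 4, Σx = 28, Σy = 64.17, Σxy = 362.22, Σx² = 216, Σy² = 1487.8847
Sxx = Σx² − (Σx)²/n = 216 − 196 = 20
Sxy = Σxy − (Σx)(Σy)/n = 362.22 − 449.19 = -86.97
Syy = Σy² − (Σy)²/n = 1487.8847 − 1029.447225 = 458.437475
R² = Sxy²/(Sxx·Syy) = (-86.97)²/(20·458.437475) = 0.824952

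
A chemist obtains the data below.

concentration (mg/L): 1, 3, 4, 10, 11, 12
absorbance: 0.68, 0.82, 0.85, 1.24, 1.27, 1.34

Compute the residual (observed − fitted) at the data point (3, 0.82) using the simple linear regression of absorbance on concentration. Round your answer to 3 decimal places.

0.016

n = 6, Σx = 41, Σy = 6.2, Σxy = 48.99, Σx² = 391
Sxx = Σx² − (Σx)²/n = 391 − 280.166667 = 110.833333
Sxy = Σxy − (Σx)(Σy)/n = 48.99 − 42.366667 = 6.623333
b = Sxy/Sxx = 6.623333/110.833333 = 0.059759
a = ȳ − b·x̄ = 1.033333 − 0.059759·6.833333 = 0.624977
ŷ(3) = 0.624977 + 0.059759·3 = 0.804256
residual = y − ŷ = 0.82 − 0.804256 = 0.015744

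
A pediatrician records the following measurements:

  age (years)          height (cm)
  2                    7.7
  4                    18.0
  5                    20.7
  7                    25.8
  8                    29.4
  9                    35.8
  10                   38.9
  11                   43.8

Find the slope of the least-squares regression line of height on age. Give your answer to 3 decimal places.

3.809

n = 8, Σx = 56, Σy = 220.1, Σxy = 1799.7, Σx² = 460
Sxx = Σx² − (Σx)²/n = 460 − 392 = 68
Sxy = Σxy − (Σx)(Σy)/n = 1799.7 − 1540.7 = 259
b = Sxy/Sxx = 259/68 = 3.808824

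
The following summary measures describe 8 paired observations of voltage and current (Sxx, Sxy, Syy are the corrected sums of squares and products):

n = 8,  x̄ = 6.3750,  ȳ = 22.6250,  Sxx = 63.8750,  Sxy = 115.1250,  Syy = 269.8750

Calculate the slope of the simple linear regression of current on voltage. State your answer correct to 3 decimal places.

1.802

b = Sxy/Sxx = 115.125/63.875 = 1.802348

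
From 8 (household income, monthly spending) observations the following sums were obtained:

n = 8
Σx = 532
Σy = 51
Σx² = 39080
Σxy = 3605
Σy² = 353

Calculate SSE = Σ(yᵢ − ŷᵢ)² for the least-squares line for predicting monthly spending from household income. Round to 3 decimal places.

15.562

Sxx = Σx² − (Σx)²/n = 39080 − 35378 = 3702
Sxy = Σxy − (Σx)(Σy)/n = 3605 − 3391.5 = 213.5
Syy = Σy² − (Σy)²/n = 353 − 325.125 = 27.875
b = Sxy/Sxx = 213.5/3702 = 0.057672
SSE = Syy − b·Sxy = 27.875 − 0.057672·213.5 = 15.562129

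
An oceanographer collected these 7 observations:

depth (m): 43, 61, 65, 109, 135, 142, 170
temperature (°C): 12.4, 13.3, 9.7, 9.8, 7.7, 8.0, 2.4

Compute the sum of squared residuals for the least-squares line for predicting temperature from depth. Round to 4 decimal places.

n = 7, Σx = 725, Σy = 63.3, Σxy = 5626.7, Σx² = 88965, Σy² = 649.83
Sxx = Σx² − (Σx)²/n = 88965 − 75089.285714 = 13875.714286
Sxy = Σxy − (Σx)(Σy)/n = 5626.7 − 6556.071429 = -929.371429
Syy = Σy² − (Σy)²/n = 649.83 − 572.412857 = 77.417143
b = Sxy/Sxx = -929.371429/13875.714286 = -0.066978
SSE = Syy − b·Sxy = 77.417143 − (-0.066978)·(-929.371429) = 15.169446

15.1694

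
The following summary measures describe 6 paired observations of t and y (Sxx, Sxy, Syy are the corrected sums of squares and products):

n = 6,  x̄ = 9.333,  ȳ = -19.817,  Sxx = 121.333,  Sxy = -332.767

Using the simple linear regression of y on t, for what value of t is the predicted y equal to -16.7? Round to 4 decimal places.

b = Sxy/Sxx = -332.767/121.333 = -2.742593
a = ȳ − b·x̄ = -19.817 − (-2.742593)·9.333 = 5.779618
Set a + b·x = -16.7: x = (-16.7 − 5.779618) / (-2.742593) = 8.196484

8.1965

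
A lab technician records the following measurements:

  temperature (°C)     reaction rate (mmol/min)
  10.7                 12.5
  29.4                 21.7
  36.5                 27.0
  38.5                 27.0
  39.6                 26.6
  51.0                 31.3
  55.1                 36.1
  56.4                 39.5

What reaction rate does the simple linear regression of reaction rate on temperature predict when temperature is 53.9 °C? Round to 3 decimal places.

n = 8, Σx = 317.2, Σy = 221.7, Σxy = 9663.3, Σx² = 14179.48
Sxx = Σx² − (Σx)²/n = 14179.48 − 12576.98 = 1602.5
Sxy = Σxy − (Σx)(Σy)/n = 9663.3 − 8790.405 = 872.895
b = Sxy/Sxx = 872.895/1602.5 = 0.544708
a = ȳ − b·x̄ = 27.7125 − 0.544708·39.65 = 6.114817
ŷ(53.9) = a + b·53.9 = 6.114817 + 0.544708·53.9 = 35.474593

35.475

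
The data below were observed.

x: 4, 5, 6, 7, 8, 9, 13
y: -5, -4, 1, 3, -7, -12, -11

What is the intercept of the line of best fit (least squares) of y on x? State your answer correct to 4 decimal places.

3.2979

n = 7, Σx = 52, Σy = -35, Σxy = -320, Σx² = 440
Sxx = Σx² − (Σx)²/n = 440 − 386.285714 = 53.714286
Sxy = Σxy − (Σx)(Σy)/n = -320 − (-260) = -60
b = Sxy/Sxx = -60/53.714286 = -1.117021
a = ȳ − b·x̄ = -5 − (-1.117021)·7.428571 = 3.297872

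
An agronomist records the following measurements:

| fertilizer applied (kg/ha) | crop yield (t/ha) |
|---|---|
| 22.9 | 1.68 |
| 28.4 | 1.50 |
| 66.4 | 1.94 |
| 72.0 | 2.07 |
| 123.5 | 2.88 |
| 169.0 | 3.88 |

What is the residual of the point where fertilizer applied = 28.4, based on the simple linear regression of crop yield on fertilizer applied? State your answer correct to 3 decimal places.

-0.015

n = 6, Σx = 482.2, Σy = 13.95, Σxy = 1370.328, Σx² = 54737.18
Sxx = Σx² − (Σx)²/n = 54737.18 − 38752.806667 = 15984.373333
Sxy = Σxy − (Σx)(Σy)/n = 1370.328 − 1121.115 = 249.213
b = Sxy/Sxx = 249.213/15984.373333 = 0.015591
a = ȳ − b·x̄ = 2.325 − 0.015591·80.366667 = 1.072000
ŷ(28.4) = 1.072000 + 0.015591·28.4 = 1.514786
residual = y − ŷ = 1.50 − 1.514786 = -0.014786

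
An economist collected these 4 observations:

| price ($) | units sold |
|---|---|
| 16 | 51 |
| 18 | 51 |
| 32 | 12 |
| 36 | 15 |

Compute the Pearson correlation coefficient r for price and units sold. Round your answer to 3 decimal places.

n = 4, Σx = 102, Σy = 129, Σxy = 2658, Σx² = 2900, Σy² = 5571
Sxx = Σx² − (Σx)²/n = 2900 − 2601 = 299
Sxy = Σxy − (Σx)(Σy)/n = 2658 − 3289.5 = -631.5
Syy = Σy² − (Σy)²/n = 5571 − 4160.25 = 1410.75
r = Sxy/√(Sxx·Syy) = -631.5/√(421814.25) = -631.5/649.472286 = -0.972328

-0.972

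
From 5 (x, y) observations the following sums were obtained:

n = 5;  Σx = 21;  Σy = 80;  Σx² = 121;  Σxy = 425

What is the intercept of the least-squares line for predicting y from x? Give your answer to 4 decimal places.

Sxx = Σx² − (Σx)²/n = 121 − 88.2 = 32.8
Sxy = Σxy − (Σx)(Σy)/n = 425 − 336 = 89
b = Sxy/Sxx = 89/32.8 = 2.713415
a = ȳ − b·x̄ = 16 − 2.713415·4.2 = 4.603659

4.6037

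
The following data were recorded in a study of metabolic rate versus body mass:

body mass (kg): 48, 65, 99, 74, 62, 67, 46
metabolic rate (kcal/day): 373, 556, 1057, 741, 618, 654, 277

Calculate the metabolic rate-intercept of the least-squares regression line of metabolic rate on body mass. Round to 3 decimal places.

n = 7, Σx = 461, Σy = 4276, Σxy = 308397, Σx² = 32255
Sxx = Σx² − (Σx)²/n = 32255 − 30360.142857 = 1894.857143
Sxy = Σxy − (Σx)(Σy)/n = 308397 − 281605.142857 = 26791.857143
b = Sxy/Sxx = 26791.857143/1894.857143 = 14.139249
a = ȳ − b·x̄ = 610.857143 − 14.139249·65.857143 = -320.313405

-320.313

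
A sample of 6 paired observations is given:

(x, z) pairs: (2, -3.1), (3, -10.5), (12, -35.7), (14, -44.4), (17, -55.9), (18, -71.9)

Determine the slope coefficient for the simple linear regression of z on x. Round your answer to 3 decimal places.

-3.732

n = 6, Σx = 66, Σy = -221.5, Σxy = -3332.2, Σx² = 966
Sxx = Σx² − (Σx)²/n = 966 − 726 = 240
Sxy = Σxy − (Σx)(Σy)/n = -3332.2 − (-2436.5) = -895.7
b = Sxy/Sxx = -895.7/240 = -3.732083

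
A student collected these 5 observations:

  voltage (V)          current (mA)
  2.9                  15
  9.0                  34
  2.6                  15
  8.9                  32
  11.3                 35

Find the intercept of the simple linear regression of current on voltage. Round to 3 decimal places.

n = 5, Σx = 34.7, Σy = 131, Σxy = 1068.8, Σx² = 303.07
Sxx = Σx² − (Σx)²/n = 303.07 − 240.818 = 62.252
Sxy = Σxy − (Σx)(Σy)/n = 1068.8 − 909.14 = 159.66
b = Sxy/Sxx = 159.66/62.252 = 2.564737
a = ȳ − b·x̄ = 26.2 − 2.564737·6.94 = 8.400726

8.401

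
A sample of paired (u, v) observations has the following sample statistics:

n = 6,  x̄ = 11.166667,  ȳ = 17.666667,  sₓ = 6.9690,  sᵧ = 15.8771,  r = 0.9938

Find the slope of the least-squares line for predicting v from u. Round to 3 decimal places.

2.264

b = r · sᵧ/sₓ = 0.9938 · 15.8771/6.969 = 2.264121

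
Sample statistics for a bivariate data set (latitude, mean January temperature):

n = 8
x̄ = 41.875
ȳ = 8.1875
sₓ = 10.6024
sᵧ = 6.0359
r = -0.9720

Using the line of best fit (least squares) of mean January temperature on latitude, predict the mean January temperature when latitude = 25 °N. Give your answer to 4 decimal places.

17.5254

b = r · sᵧ/sₓ = -0.972 · 6.0359/10.6024 = -0.553355
a = ȳ − b·x̄ = 8.1875 − (-0.553355)·41.875 = 31.359255
ŷ(25) = a + b·25 = 31.359255 + (-0.553355)·25 = 17.525372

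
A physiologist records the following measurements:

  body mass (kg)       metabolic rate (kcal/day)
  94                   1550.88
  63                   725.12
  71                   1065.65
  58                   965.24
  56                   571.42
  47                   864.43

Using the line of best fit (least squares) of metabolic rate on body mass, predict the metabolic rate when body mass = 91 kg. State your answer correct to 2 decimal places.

n = 6, Σx = 389, Σy = 5742.74, Σxy = 395738.08, Σx² = 26555
Sxx = Σx² − (Σx)²/n = 26555 − 25220.166667 = 1334.833333
Sxy = Σxy − (Σx)(Σy)/n = 395738.08 − 372320.976667 = 23417.103333
b = Sxy/Sxx = 23417.103333/1334.833333 = 17.543092
a = ȳ − b·x̄ = 957.123333 − 17.543092·64.833333 = -180.253767
ŷ(91) = a + b·91 = -180.253767 + 17.543092·91 = 1416.167561

1416.17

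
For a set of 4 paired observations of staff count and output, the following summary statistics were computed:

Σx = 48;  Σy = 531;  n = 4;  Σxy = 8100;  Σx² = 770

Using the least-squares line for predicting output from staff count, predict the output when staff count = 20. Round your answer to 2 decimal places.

Sxx = Σx² − (Σx)²/n = 770 − 576 = 194
Sxy = Σxy − (Σx)(Σy)/n = 8100 − 6372 = 1728
b = Sxy/Sxx = 1728/194 = 8.907216
a = ȳ − b·x̄ = 132.75 − 8.907216·12 = 25.863402
ŷ(20) = a + b·20 = 25.863402 + 8.907216·20 = 204.007732

204.01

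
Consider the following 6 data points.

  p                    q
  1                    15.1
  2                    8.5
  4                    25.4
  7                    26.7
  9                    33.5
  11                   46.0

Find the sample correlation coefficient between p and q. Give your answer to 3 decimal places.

n = 6, Σx = 34, Σy = 155.2, Σxy = 1128.1, Σx² = 272, Σy² = 4896.56
Sxx = Σx² − (Σx)²/n = 272 − 192.666667 = 79.333333
Sxy = Σxy − (Σx)(Σy)/n = 1128.1 − 879.466667 = 248.633333
Syy = Σy² − (Σy)²/n = 4896.56 − 4014.506667 = 882.053333
r = Sxy/√(Sxx·Syy) = 248.633333/√(69976.231111) = 248.633333/264.530208 = 0.939905

0.940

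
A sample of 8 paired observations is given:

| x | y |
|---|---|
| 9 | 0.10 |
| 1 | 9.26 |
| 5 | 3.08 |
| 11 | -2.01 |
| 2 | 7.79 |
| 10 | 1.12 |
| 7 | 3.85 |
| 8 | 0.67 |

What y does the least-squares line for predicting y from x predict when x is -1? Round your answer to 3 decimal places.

10.742

n = 8, Σx = 53, Σy = 23.86, Σxy = 62.54, Σx² = 445
Sxx = Σx² − (Σx)²/n = 445 − 351.125 = 93.875
Sxy = Σxy − (Σx)(Σy)/n = 62.54 − 158.0725 = -95.5325
b = Sxy/Sxx = -95.5325/93.875 = -1.017656
a = ȳ − b·x̄ = 2.9825 − (-1.017656)·6.625 = 9.724474
ŷ(-1) = a + b·-1 = 9.724474 + (-1.017656)·(-1) = 10.742130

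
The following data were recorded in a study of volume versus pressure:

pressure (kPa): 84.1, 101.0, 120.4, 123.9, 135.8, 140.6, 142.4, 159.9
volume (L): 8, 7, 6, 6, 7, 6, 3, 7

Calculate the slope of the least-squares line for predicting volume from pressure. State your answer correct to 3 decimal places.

-0.028

n = 8, Σx = 1008.1, Σy = 50, Σxy = 6186.3, Σx² = 131176.95
Sxx = Σx² − (Σx)²/n = 131176.95 − 127033.20125 = 4143.74875
Sxy = Σxy − (Σx)(Σy)/n = 6186.3 − 6300.625 = -114.325
b = Sxy/Sxx = -114.325/4143.74875 = -0.027590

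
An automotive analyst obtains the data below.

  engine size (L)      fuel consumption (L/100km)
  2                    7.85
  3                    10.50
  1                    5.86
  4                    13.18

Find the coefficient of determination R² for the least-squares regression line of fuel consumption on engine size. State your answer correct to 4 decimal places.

0.9954

n = 4, Σx = 10, Σy = 37.39, Σxy = 105.78, Σx² = 30, Σy² = 379.9245
Sxx = Σx² − (Σx)²/n = 30 − 25 = 5
Sxy = Σxy − (Σx)(Σy)/n = 105.78 − 93.475 = 12.305
Syy = Σy² − (Σy)²/n = 379.9245 − 349.503025 = 30.421475
R² = Sxy²/(Sxx·Syy) = (12.305)²/(5·30.421475) = 0.995435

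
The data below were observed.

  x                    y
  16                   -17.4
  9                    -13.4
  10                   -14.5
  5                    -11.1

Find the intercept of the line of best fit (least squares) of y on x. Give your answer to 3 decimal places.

-8.374

n = 4, Σx = 40, Σy = -56.4, Σxy = -599.5, Σx² = 462
Sxx = Σx² − (Σx)²/n = 462 − 400 = 62
Sxy = Σxy − (Σx)(Σy)/n = -599.5 − (-564) = -35.5
b = Sxy/Sxx = -35.5/62 = -0.572581
a = ȳ − b·x̄ = -14.1 − (-0.572581)·10 = -8.374194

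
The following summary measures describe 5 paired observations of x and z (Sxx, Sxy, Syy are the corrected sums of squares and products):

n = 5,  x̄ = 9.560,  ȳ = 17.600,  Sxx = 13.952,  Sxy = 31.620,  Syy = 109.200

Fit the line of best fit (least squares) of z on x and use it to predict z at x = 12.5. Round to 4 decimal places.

24.2630

b = Sxy/Sxx = 31.62/13.952 = 2.266342
a = ȳ − b·x̄ = 17.6 − 2.266342·9.56 = -4.066227
ŷ(12.5) = a + b·12.5 = -4.066227 + 2.266342·12.5 = 24.263045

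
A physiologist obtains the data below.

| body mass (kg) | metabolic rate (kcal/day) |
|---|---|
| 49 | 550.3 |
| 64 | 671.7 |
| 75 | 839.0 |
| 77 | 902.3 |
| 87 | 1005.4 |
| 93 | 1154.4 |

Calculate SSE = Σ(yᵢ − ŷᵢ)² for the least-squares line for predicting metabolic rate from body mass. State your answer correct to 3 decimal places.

n = 6, Σx = 445, Σy = 5123.1, Σxy = 397184.6, Σx² = 34269, Σy² = 4615545.79
Sxx = Σx² − (Σx)²/n = 34269 − 33004.166667 = 1264.833333
Sxy = Σxy − (Σx)(Σy)/n = 397184.6 − 379963.25 = 17221.35
Syy = Σy² − (Σy)²/n = 4615545.79 − 4374358.935 = 241186.855
b = Sxy/Sxx = 17221.35/1264.833333 = 13.615509
SSE = Syy − b·Sxy = 241186.855 − 13.615509·17221.35 = 6709.404093

6709.404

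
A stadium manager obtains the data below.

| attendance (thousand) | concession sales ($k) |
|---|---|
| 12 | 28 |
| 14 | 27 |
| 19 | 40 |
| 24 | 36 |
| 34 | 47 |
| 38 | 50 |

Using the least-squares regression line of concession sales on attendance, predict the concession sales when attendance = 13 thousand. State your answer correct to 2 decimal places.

29.09

n = 6, Σx = 141, Σy = 228, Σxy = 5836, Σx² = 3877
Sxx = Σx² − (Σx)²/n = 3877 − 3313.5 = 563.5
Sxy = Σxy − (Σx)(Σy)/n = 5836 − 5358 = 478
b = Sxy/Sxx = 478/563.5 = 0.848270
a = ȳ − b·x̄ = 38 − 0.848270·23.5 = 18.065661
ŷ(13) = a + b·13 = 18.065661 + 0.848270·13 = 29.093168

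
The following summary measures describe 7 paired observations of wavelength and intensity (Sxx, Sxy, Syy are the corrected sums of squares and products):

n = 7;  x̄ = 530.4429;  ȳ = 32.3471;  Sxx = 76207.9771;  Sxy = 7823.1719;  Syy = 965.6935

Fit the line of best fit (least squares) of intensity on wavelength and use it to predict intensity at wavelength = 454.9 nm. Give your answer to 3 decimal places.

b = Sxy/Sxx = 7823.1719/76207.9771 = 0.102656
a = ȳ − b·x̄ = 32.3471 − 0.102656·530.4429 = -22.105808
ŷ(454.9) = a + b·454.9 = -22.105808 + 0.102656·454.9 = 24.592202

24.592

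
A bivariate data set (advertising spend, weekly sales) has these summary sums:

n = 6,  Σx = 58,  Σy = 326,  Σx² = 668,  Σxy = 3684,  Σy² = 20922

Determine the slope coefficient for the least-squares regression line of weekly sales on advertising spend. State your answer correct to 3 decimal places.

Sxx = Σx² − (Σx)²/n = 668 − 560.666667 = 107.333333
Sxy = Σxy − (Σx)(Σy)/n = 3684 − 3151.333333 = 532.666667
b = Sxy/Sxx = 532.666667/107.333333 = 4.962733

4.963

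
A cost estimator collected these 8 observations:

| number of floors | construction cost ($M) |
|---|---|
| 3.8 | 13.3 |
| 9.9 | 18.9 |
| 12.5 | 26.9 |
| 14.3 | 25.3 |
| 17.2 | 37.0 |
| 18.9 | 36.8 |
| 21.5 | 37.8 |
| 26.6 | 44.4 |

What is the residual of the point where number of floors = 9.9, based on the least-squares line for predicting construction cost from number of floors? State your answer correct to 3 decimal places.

-2.850

n = 8, Σx = 124.7, Σy = 240.4, Σxy = 4261.35, Σx² = 2296.05
Sxx = Σx² − (Σx)²/n = 2296.05 − 1943.76125 = 352.28875
Sxy = Σxy − (Σx)(Σy)/n = 4261.35 − 3747.235 = 514.115
b = Sxy/Sxx = 514.115/352.28875 = 1.459357
a = ȳ − b·x̄ = 30.05 − 1.459357·15.5875 = 7.302275
ŷ(9.9) = 7.302275 + 1.459357·9.9 = 21.749908
residual = y − ŷ = 18.9 − 21.749908 = -2.849908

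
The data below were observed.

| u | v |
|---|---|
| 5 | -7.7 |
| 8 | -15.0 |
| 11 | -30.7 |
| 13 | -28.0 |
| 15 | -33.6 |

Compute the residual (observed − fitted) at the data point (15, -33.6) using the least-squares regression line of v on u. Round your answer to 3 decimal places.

1.642

n = 5, Σx = 52, Σy = -115, Σxy = -1364.2, Σx² = 604
Sxx = Σx² − (Σx)²/n = 604 − 540.8 = 63.2
Sxy = Σxy − (Σx)(Σy)/n = -1364.2 − (-1196) = -168.2
b = Sxy/Sxx = -168.2/63.2 = -2.661392
a = ȳ − b·x̄ = -23 − (-2.661392)·10.4 = 4.678481
ŷ(15) = 4.678481 + (-2.661392)·15 = -35.242405
residual = y − ŷ = -33.6 − (-35.242405) = 1.642405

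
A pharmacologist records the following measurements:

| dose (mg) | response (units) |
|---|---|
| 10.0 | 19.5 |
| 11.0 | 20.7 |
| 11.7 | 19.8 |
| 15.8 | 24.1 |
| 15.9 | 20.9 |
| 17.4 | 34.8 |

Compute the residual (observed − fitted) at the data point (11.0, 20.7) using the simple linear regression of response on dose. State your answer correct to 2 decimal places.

1.09

n = 6, Σx = 81.8, Σy = 139.8, Σxy = 1972.97, Σx² = 1163.1
Sxx = Σx² − (Σx)²/n = 1163.1 − 1115.206667 = 47.893333
Sxy = Σxy − (Σx)(Σy)/n = 1972.97 − 1905.94 = 67.03
b = Sxy/Sxx = 67.03/47.893333 = 1.399568
a = ȳ − b·x̄ = 23.3 − 1.399568·13.633333 = 4.219216
ŷ(11.0) = 4.219216 + 1.399568·11 = 19.614470
residual = y − ŷ = 20.7 − 19.614470 = 1.085530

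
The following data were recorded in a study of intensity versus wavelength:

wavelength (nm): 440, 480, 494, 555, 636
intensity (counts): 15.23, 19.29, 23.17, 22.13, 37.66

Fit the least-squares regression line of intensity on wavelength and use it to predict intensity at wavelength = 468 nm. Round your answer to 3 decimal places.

17.974

n = 5, Σx = 2605, Σy = 117.48, Σxy = 63640.29, Σx² = 1380557
Sxx = Σx² − (Σx)²/n = 1380557 − 1357205 = 23352
Sxy = Σxy − (Σx)(Σy)/n = 63640.29 − 61207.08 = 2433.21
b = Sxy/Sxx = 2433.21/23352 = 0.104197
a = ȳ − b·x̄ = 23.496 − 0.104197·521 = -30.790674
ŷ(468) = a + b·468 = -30.790674 + 0.104197·468 = 17.973555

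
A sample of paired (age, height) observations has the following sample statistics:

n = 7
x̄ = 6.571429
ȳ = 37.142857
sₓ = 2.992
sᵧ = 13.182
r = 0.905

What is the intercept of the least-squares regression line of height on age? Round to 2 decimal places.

10.94

b = r · sᵧ/sₓ = 0.905 · 13.182/2.992 = 3.987203
a = ȳ − b·x̄ = 37.142857 − 3.987203·6.571429 = 10.941239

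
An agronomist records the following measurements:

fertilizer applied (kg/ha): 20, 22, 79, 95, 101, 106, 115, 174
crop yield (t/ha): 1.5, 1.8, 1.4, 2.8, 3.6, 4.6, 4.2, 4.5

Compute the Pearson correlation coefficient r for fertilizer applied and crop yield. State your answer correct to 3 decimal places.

n = 8, Σx = 712, Σy = 24.4, Σxy = 2563.4, Σx² = 81088, Σy² = 87.3
Sxx = Σx² − (Σx)²/n = 81088 − 63368 = 17720
Sxy = Σxy − (Σx)(Σy)/n = 2563.4 − 2171.6 = 391.8
Syy = Σy² − (Σy)²/n = 87.3 − 74.42 = 12.88
r = Sxy/√(Sxx·Syy) = 391.8/√(228233.6) = 391.8/477.738004 = 0.820115

0.820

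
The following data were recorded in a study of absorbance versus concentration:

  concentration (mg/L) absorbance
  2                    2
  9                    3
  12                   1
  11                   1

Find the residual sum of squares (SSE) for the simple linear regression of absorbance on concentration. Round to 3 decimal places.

n = 4, Σx = 34, Σy = 7, Σxy = 54, Σx² = 350, Σy² = 15
Sxx = Σx² − (Σx)²/n = 350 − 289 = 61
Sxy = Σxy − (Σx)(Σy)/n = 54 − 59.5 = -5.5
Syy = Σy² − (Σy)²/n = 15 − 12.25 = 2.75
b = Sxy/Sxx = -5.5/61 = -0.090164
SSE = Syy − b·Sxy = 2.75 − (-0.090164)·(-5.5) = 2.254098

2.254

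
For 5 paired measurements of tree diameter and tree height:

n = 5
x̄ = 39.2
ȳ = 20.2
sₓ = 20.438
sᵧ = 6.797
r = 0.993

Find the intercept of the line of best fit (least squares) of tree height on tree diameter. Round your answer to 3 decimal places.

7.255

b = r · sᵧ/sₓ = 0.993 · 6.797/20.438 = 0.330239
a = ȳ − b·x̄ = 20.2 − 0.330239·39.2 = 7.254638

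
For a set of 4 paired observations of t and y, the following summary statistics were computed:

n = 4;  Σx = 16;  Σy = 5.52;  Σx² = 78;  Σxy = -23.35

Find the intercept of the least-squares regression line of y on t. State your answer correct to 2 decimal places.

14.36

Sxx = Σx² − (Σx)²/n = 78 − 64 = 14
Sxy = Σxy − (Σx)(Σy)/n = -23.35 − 22.08 = -45.43
b = Sxy/Sxx = -45.43/14 = -3.245
a = ȳ − b·x̄ = 1.38 − (-3.245)·4 = 14.36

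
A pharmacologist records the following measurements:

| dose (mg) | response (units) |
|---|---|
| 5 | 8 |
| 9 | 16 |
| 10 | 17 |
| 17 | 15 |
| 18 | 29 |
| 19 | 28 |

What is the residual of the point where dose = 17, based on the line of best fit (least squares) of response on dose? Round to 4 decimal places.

-8.5080

n = 6, Σx = 78, Σy = 113, Σxy = 1663, Σx² = 1180
Sxx = Σx² − (Σx)²/n = 1180 − 1014 = 166
Sxy = Σxy − (Σx)(Σy)/n = 1663 − 1469 = 194
b = Sxy/Sxx = 194/166 = 1.168675
a = ȳ − b·x̄ = 18.833333 − 1.168675·13 = 3.640562
ŷ(17) = 3.640562 + 1.168675·17 = 23.508032
residual = y − ŷ = 15 − 23.508032 = -8.508032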